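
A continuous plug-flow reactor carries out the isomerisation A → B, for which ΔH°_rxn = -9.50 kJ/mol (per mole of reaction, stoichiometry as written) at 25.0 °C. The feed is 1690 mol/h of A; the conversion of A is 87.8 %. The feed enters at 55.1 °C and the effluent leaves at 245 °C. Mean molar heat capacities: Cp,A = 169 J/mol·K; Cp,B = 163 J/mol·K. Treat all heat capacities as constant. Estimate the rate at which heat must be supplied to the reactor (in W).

Q_in = 10600 W

Extent of reaction ξ = 0.878 × 1690 = 1483.8 mol/h
Reaction term: ξ·ΔH°_rxn = 1483.8 × -9.50 = -14096 kJ/h
Sensible, feed 55.1→25 °C: -8596.9 kJ/h
Outlet flows (mol/h): A 206.18, B 1483.8
Sensible, products 25→245 °C: 60876 kJ/h
Q = ΔH = 38182 kJ/h = 10.606 kW
Heat supplied = 10606 W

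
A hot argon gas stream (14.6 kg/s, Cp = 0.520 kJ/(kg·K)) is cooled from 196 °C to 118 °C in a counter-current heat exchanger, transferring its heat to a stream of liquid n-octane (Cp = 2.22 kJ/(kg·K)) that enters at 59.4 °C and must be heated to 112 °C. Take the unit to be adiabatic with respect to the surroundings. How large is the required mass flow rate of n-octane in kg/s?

Heat released by hot stream: Q = 14.6 × 0.520 × (196 − 118) = 592.18 kJ/s
Energy balance on cold side (adiabatic exchanger): Q = ṁ_c·Cp_c·(T_c,out − T_c,in)
ṁ_c = 592.18 / [2.22 × (112 − 59.4)] = 5.0712 kg/s

ṁ_c = 5.07 kg/s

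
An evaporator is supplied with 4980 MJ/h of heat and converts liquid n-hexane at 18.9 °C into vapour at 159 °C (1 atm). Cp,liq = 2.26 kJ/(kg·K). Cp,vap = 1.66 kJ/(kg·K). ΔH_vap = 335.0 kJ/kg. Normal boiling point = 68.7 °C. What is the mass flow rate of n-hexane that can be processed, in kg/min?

Δh = 2.26×(68.7−18.9) + 335.0 + 1.66×(159−68.7) = 597.45 kJ/kg
Q = 4980 MJ/h = 1383.3 kJ/s = 83000 kJ/min
ṁ = Q/Δh = 83000 / 597.45 = 138.92 kg/min

ṁ = 139 kg/min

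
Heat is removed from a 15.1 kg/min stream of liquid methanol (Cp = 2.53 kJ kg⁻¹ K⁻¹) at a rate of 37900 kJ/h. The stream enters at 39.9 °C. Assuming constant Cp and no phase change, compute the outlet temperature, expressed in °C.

Q = 37900 kJ/h = 631.67 kJ/min
ΔT = Q/(ṁ·Cp) = 631.67/(15.1×2.53) = 16.534 K
T_out = 39.9 − 16.534 = 23.366 °C

T_out = 23.4 °C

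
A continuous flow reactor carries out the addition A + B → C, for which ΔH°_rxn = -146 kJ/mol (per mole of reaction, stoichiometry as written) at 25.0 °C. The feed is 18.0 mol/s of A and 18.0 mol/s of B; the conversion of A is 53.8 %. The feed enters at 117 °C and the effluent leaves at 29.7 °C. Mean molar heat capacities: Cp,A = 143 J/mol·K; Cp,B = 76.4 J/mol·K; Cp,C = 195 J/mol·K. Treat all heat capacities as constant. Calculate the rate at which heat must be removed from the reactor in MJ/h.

Extent of reaction ξ = 0.538 × 18.0 = 9.684 mol/s
Reaction term: ξ·ΔH°_rxn = 9.684 × -146 = -1413.9 kJ/s
Sensible, feed 117→25 °C: -363.33 kJ/s
Outlet flows (mol/s): A 8.316, B 8.316, C 9.684
Sensible, products 25→29.7 °C: 17.451 kJ/s
Q = ΔH = -1759.7 kJ/s = -1759.7 kW
Heat removed = 6335.1 MJ/h

Q_out = 6340 MJ/h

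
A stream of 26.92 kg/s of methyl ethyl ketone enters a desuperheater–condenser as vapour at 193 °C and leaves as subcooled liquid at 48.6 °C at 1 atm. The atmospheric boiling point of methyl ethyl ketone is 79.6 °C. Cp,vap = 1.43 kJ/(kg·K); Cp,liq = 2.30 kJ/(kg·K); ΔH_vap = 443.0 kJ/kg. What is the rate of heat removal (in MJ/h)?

vapour 193→79.6 °C: -162.16 kJ/kg
condensation at 79.6 °C: -443 kJ/kg
liquid 79.6→48.6 °C: -71.3 kJ/kg
Δh = -162.16 + -443 + -71.3 = -676.46 kJ/kg
Q = ṁ·Δh = 26.92 kg/s × -676.46 kJ/kg = -18210 kJ/s
|Q| = 18210 kW = 65557 MJ/h

Q_c = 65600 MJ/h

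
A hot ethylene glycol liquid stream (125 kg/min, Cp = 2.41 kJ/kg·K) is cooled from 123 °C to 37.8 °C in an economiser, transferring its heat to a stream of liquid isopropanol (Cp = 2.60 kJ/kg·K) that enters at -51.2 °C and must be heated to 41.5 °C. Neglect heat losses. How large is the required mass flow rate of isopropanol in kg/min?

ṁ_c = 106 kg/min

Heat released by hot stream: Q = 125 × 2.41 × (123 − 37.8) = 25666 kJ/min
Energy balance on cold side (adiabatic exchanger): Q = ṁ_c·Cp_c·(T_c,out − T_c,in)
ṁ_c = 25666 / [2.60 × (41.5 − -51.2)] = 106.49 kg/min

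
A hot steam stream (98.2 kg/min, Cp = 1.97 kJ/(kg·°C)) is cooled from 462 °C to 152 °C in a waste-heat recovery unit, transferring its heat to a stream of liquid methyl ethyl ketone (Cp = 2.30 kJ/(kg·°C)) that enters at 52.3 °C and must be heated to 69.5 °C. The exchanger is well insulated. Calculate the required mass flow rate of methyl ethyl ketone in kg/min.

ṁ_c = 1520 kg/min

Heat released by hot stream: Q = 98.2 × 1.97 × (462 − 152) = 59971 kJ/min
Energy balance on cold side (adiabatic exchanger): Q = ṁ_c·Cp_c·(T_c,out − T_c,in)
ṁ_c = 59971 / [2.30 × (69.5 − 52.3)] = 1515.9 kg/min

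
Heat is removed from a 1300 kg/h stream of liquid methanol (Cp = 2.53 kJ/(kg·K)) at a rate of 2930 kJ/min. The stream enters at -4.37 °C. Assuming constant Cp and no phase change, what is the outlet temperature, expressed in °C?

Q = 2930 kJ/min = 175800 kJ/h
ΔT = Q/(ṁ·Cp) = 175800/(1300×2.53) = 53.451 K
T_out = -4.37 − 53.451 = -57.821 °C

T_out = -57.8 °C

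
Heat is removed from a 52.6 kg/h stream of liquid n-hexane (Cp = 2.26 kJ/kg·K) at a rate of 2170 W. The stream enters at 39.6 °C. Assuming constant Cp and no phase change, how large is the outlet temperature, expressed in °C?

Q = 2170 W = 7812 kJ/h
ΔT = Q/(ṁ·Cp) = 7812/(52.6×2.26) = 65.716 K
T_out = 39.6 − 65.716 = -26.116 °C

T_out = -26.1 °C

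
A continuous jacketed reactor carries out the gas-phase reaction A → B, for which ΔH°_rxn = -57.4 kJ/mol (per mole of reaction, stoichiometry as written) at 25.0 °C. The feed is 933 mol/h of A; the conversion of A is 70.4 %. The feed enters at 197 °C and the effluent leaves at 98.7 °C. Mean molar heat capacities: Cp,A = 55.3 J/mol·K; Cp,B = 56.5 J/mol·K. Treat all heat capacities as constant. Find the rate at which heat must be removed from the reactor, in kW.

Q_out = 11.9 kW

Extent of reaction ξ = 0.704 × 933 = 656.83 mol/h
Reaction term: ξ·ΔH°_rxn = 656.83 × -57.4 = -37702 kJ/h
Sensible, feed 197→25 °C: -8874.3 kJ/h
Outlet flows (mol/h): A 276.17, B 656.83
Sensible, products 25→98.7 °C: 3860.6 kJ/h
Q = ΔH = -42716 kJ/h = -11.866 kW
Heat removed = 11.866 kW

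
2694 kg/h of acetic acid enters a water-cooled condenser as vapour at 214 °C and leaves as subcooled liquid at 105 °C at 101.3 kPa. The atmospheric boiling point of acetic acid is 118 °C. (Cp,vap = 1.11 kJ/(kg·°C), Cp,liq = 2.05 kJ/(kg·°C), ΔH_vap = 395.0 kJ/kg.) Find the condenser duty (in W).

vapour 214→118 °C: -106.56 kJ/kg
condensation at 118 °C: -395 kJ/kg
liquid 118→105 °C: -26.65 kJ/kg
Δh = -106.56 + -395 + -26.65 = -528.21 kJ/kg
Q = ṁ·Δh = 2694 kg/h × -528.21 kJ/kg = -1.423e+06 kJ/h
|Q| = 395.28 kW = 395280 W

Q_c = 395000 W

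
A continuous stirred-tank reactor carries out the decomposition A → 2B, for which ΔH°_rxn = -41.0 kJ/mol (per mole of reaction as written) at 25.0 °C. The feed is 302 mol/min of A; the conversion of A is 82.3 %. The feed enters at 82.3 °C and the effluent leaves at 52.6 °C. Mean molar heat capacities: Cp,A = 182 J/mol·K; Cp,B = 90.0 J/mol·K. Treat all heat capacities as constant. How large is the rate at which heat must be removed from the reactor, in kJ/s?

Extent of reaction ξ = 0.823 × 302 = 248.55 mol/min
Reaction term: ξ·ΔH°_rxn = 248.55 × -41.0 = -10190 kJ/min
Sensible, feed 82.3→25 °C: -3149.4 kJ/min
Outlet flows (mol/min): A 53.454, B 497.09
Sensible, products 25→52.6 °C: 1503.3 kJ/min
Q = ΔH = -11837 kJ/min = -197.28 kW
Heat removed = 197.28 kJ/s

Q_out = 197 kJ/s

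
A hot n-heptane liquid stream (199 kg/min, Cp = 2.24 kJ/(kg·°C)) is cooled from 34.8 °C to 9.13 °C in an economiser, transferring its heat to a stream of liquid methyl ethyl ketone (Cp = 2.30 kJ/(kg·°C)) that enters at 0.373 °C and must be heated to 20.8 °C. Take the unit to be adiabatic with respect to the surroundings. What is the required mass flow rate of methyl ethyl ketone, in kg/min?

Heat released by hot stream: Q = 199 × 2.24 × (34.8 − 9.13) = 11443 kJ/min
Energy balance on cold side (adiabatic exchanger): Q = ṁ_c·Cp_c·(T_c,out − T_c,in)
ṁ_c = 11443 / [2.30 × (20.8 − 0.373)] = 243.55 kg/min

ṁ_c = 244 kg/min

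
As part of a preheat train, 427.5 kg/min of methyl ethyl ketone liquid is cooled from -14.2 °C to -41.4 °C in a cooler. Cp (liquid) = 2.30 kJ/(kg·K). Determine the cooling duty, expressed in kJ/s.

Q = ṁ·Cp·ΔT = 427.5 × 2.30 × (-41.4 − -14.2) = -26744 kJ/min
Converting: 26744 / 60 s = 445.74 kW

Q_c = 446 kJ/s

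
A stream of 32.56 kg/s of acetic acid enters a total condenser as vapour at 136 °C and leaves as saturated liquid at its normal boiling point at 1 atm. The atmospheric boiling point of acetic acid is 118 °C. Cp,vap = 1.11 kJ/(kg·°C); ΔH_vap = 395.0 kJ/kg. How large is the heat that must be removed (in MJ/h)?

vapour 136→118 °C: -19.98 kJ/kg
condensation at 118 °C: -395 kJ/kg
Δh = -19.98 + -395 = -414.98 kJ/kg
Q = ṁ·Δh = 32.56 kg/s × -414.98 kJ/kg = -13512 kJ/s
|Q| = 13512 kW = 48642 MJ/h

Q_c = 48600 MJ/h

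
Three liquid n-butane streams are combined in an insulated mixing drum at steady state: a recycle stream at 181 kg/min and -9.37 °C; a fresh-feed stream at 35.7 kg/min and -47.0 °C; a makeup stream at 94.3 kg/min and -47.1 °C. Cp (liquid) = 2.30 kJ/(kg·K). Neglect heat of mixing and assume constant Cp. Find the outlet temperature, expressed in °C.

Adiabatic, steady state ⇒ Σ ṁᵢCp,ᵢ(T_out − Tᵢ) = 0
T_out = Σ ṁᵢCp,ᵢTᵢ / Σ ṁᵢCp,ᵢ
      = -17975 / 715.3 = -25.13 °C

T_out = -25.1 °C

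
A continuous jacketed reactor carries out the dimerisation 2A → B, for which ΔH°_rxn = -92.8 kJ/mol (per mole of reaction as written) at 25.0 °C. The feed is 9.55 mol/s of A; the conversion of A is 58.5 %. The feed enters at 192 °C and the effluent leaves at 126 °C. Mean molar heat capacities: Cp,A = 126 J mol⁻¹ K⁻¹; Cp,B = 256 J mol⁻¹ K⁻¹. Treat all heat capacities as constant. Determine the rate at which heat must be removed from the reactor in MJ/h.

Q_out = 1220 MJ/h

Extent of reaction ξ = 0.585 × 9.55 / 2 = 2.7934 mol/s
Reaction term: ξ·ΔH°_rxn = 2.7934 × -92.8 = -259.23 kJ/s
Sensible, feed 192→25 °C: -200.95 kJ/s
Outlet flows (mol/s): A 3.9633, B 2.7934
Sensible, products 25→126 °C: 122.66 kJ/s
Q = ΔH = -337.51 kJ/s = -337.51 kW
Heat removed = 1215.1 MJ/h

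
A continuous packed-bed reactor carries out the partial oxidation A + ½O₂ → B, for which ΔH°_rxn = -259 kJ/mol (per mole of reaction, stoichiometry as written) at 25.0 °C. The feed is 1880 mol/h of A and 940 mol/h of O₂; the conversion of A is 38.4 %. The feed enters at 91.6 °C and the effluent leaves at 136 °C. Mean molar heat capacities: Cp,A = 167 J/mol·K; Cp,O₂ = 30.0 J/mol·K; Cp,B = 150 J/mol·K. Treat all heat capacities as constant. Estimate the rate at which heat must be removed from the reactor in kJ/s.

Q_out = 48.4 kJ/s

Extent of reaction ξ = 0.384 × 1880 = 721.92 mol/h
Reaction term: ξ·ΔH°_rxn = 721.92 × -259 = -186980 kJ/h
Sensible, feed 91.6→25 °C: -22788 kJ/h
Outlet flows (mol/h): A 1158.1, O₂ 579.04, B 721.92
Sensible, products 25→136 °C: 35416 kJ/h
Q = ΔH = -174350 kJ/h = -48.43 kW
Heat removed = 48.43 kJ/s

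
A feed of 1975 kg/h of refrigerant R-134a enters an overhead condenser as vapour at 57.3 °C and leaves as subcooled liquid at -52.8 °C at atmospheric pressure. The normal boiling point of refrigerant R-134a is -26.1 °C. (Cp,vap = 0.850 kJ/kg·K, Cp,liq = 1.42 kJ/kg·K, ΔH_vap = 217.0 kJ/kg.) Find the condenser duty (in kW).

vapour 57.3→-26.1 °C: -70.89 kJ/kg
condensation at -26.1 °C: -217 kJ/kg
liquid -26.1→-52.8 °C: -37.914 kJ/kg
Δh = -70.89 + -217 + -37.914 = -325.8 kJ/kg
Q = ṁ·Δh = 1975 kg/h × -325.8 kJ/kg = -643460 kJ/h
|Q| = 178.74 kW

Q_c = 179 kW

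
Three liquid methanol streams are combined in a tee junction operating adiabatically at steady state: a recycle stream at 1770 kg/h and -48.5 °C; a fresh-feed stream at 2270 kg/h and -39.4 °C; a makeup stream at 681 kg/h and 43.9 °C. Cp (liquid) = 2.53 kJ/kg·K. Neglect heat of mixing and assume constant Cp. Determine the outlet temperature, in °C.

Energy balance with Q = 0: Σ ṁᵢCp,ᵢ(T_out − Tᵢ) = 0
T_out = Σ ṁᵢCp,ᵢTᵢ / Σ ṁᵢCp,ᵢ
      = -367830 / 11944 = -30.796 °C

T_out = -30.8 °C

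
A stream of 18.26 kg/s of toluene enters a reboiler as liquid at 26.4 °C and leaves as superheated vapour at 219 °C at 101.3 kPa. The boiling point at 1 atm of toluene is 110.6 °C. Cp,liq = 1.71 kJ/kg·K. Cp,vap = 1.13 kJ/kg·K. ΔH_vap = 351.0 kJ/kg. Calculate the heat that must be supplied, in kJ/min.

Q = 677000 kJ/min

liquid 26.4→110.6 °C: 143.98 kJ/kg
vaporisation at 110.6 °C: 351 kJ/kg
vapour 110.6→219 °C: 122.49 kJ/kg
Δh = 143.98 + 351 + 122.49 = 617.47 kJ/kg
Q = ṁ·Δh = 18.26 kg/s × 617.47 kJ/kg = 11275 kJ/s
|Q| = 11275 kW = 676500 kJ/min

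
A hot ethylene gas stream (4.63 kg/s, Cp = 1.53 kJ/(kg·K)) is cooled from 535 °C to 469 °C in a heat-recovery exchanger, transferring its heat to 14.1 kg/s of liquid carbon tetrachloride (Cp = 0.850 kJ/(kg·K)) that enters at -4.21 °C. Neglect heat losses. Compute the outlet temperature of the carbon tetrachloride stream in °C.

Heat released by hot stream: Q = 4.63 × 1.53 × (535 − 469) = 467.54 kJ/s
Energy balance on cold side (adiabatic exchanger): Q = ṁ_c·Cp_c·(T_c,out − T_c,in)
T_c,out = -4.21 + 467.54/(14.1 × 0.850) = 34.8 °C

T_c,out = 34.8 °C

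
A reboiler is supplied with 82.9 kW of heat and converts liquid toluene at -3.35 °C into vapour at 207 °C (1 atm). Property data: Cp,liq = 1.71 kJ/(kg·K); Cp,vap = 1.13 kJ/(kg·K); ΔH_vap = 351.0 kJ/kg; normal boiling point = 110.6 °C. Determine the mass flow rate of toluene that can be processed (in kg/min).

ṁ = 7.60 kg/min

Δh = 1.71×(110.6−-3.35) + 351.0 + 1.13×(207−110.6) = 654.79 kJ/kg
Q = 82.9 kW = 82.9 kJ/s = 4974 kJ/min
ṁ = Q/Δh = 4974 / 654.79 = 7.5964 kg/min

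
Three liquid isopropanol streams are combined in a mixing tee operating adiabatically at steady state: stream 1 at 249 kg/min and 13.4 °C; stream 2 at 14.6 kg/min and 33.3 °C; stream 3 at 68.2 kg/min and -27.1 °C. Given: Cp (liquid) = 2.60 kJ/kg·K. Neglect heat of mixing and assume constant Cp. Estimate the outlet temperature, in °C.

T_out = 5.95 °C

Energy balance with Q = 0: Σ ṁᵢCp,ᵢ(T_out − Tᵢ) = 0
Σ ṁᵢCp,ᵢTᵢ = 249×2.60×13.4 + 14.6×2.60×33.3 + 68.2×2.60×-27.1 = 5133.9
Σ ṁᵢCp,ᵢ = 249×2.60 + 14.6×2.60 + 68.2×2.60 = 862.68
T_out = 5133.9 / 862.68 = 5.9511 °C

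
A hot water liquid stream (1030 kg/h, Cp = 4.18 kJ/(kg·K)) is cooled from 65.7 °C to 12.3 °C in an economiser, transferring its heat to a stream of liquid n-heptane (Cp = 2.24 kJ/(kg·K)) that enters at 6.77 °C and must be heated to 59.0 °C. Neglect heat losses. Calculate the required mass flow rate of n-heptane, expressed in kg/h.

ṁ_c = 1970 kg/h

Heat released by hot stream: Q = 1030 × 4.18 × (65.7 − 12.3) = 229910 kJ/h
Energy balance on cold side (adiabatic exchanger): Q = ṁ_c·Cp_c·(T_c,out − T_c,in)
ṁ_c = 229910 / [2.24 × (59.0 − 6.77)] = 1965.1 kg/h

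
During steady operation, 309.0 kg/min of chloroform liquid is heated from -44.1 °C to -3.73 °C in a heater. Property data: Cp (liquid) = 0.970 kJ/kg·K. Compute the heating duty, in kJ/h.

Q = ṁ·Cp·ΔT = 309.0 × 0.970 × (-3.73 − -44.1) = 12100 kJ/min
Converting: 12100 / 60 s = 201.67 kW
Heating duty = 726010 kJ/h

Q = 726000 kJ/h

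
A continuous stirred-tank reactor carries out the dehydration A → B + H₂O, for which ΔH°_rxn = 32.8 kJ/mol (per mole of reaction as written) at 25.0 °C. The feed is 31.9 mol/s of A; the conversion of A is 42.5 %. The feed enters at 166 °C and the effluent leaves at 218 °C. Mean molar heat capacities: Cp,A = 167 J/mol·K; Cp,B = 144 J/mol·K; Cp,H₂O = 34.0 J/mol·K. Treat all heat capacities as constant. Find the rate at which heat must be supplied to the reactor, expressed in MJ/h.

Extent of reaction ξ = 0.425 × 31.9 = 13.557 mol/s
Reaction term: ξ·ΔH°_rxn = 13.557 × 32.8 = 444.69 kJ/s
Sensible, feed 166→25 °C: -751.15 kJ/s
Outlet flows (mol/s): A 18.343, B 13.557, H₂O 13.557
Sensible, products 25→218 °C: 1057 kJ/s
Q = ΔH = 750.49 kJ/s = 750.49 kW
Heat supplied = 2701.8 MJ/h

Q_in = 2700 MJ/h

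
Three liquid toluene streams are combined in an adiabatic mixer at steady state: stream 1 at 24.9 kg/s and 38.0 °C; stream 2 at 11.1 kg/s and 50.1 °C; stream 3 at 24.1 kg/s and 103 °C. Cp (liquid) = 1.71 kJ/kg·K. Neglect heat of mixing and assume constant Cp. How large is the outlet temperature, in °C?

Adiabatic, steady state ⇒ Σ ṁᵢCp,ᵢ(T_out − Tᵢ) = 0
T_out = Σ ṁᵢCp,ᵢTᵢ / Σ ṁᵢCp,ᵢ
      = 6813.7 / 102.77 = 66.3 °C

T_out = 66.3 °C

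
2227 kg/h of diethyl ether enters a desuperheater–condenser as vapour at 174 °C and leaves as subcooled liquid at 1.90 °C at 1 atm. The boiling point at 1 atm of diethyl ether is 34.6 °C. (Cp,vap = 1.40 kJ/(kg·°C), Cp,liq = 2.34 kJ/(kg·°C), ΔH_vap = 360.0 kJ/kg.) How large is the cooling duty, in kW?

Q_c = 391 kW

vapour 174→34.6 °C: -195.16 kJ/kg
condensation at 34.6 °C: -360 kJ/kg
liquid 34.6→1.90 °C: -76.518 kJ/kg
Δh = -195.16 + -360 + -76.518 = -631.68 kJ/kg
Q = ṁ·Δh = 2227 kg/h × -631.68 kJ/kg = -1.4067e+06 kJ/h
|Q| = 390.76 kW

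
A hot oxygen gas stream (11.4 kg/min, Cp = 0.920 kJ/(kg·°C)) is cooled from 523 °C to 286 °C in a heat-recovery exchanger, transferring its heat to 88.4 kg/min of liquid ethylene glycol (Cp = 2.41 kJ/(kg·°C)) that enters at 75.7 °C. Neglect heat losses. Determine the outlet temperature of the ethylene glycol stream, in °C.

T_c,out = 87.4 °C

Heat released by hot stream: Q = 11.4 × 0.920 × (523 − 286) = 2485.7 kJ/min
Energy balance on cold side (adiabatic exchanger): Q = ṁ_c·Cp_c·(T_c,out − T_c,in)
T_c,out = 75.7 + 2485.7/(88.4 × 2.41) = 87.367 °C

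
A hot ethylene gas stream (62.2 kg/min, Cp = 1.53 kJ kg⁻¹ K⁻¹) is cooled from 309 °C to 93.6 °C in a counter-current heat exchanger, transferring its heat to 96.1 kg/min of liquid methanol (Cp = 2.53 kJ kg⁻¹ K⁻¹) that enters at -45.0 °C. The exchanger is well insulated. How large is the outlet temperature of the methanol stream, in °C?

T_c,out = 39.3 °C

Heat released by hot stream: Q = 62.2 × 1.53 × (309 − 93.6) = 20499 kJ/min
Energy balance on cold side (adiabatic exchanger): Q = ṁ_c·Cp_c·(T_c,out − T_c,in)
T_c,out = -45.0 + 20499/(96.1 × 2.53) = 39.311 °C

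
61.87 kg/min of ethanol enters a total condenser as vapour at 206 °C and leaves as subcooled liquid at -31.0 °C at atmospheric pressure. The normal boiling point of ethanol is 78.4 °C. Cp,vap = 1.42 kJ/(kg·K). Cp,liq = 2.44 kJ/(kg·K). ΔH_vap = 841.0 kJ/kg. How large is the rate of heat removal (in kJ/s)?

Q_c = 1330 kJ/s

vapour 206→78.4 °C: -181.19 kJ/kg
condensation at 78.4 °C: -841 kJ/kg
liquid 78.4→-31.0 °C: -266.94 kJ/kg
Δh = -181.19 + -841 + -266.94 = -1289.1 kJ/kg
Q = ṁ·Δh = 61.87 kg/min × -1289.1 kJ/kg = -79758 kJ/min
|Q| = 1329.3 kW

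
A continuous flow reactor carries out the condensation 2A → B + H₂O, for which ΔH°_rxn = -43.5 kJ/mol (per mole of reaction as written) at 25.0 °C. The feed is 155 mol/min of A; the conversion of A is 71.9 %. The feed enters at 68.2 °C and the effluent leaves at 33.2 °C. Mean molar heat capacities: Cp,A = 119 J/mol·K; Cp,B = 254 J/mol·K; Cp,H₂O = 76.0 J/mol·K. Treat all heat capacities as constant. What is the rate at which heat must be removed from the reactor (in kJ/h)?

Q_out = 182000 kJ/h

Extent of reaction ξ = 0.719 × 155 / 2 = 55.722 mol/min
Reaction term: ξ·ΔH°_rxn = 55.722 × -43.5 = -2423.9 kJ/min
Sensible, feed 68.2→25 °C: -796.82 kJ/min
Outlet flows (mol/min): A 43.555, B 55.722, H₂O 55.722
Sensible, products 25→33.2 °C: 193.29 kJ/min
Q = ΔH = -3027.5 kJ/min = -50.458 kW
Heat removed = 181650 kJ/h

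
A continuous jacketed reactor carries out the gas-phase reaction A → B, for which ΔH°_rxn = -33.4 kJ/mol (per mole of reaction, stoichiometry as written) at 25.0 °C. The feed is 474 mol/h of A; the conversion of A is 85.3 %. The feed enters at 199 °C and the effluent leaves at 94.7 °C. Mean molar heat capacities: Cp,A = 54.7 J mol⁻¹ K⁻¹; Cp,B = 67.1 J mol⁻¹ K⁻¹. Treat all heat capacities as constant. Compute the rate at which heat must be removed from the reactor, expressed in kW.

Q_out = 4.41 kW

Extent of reaction ξ = 0.853 × 474 = 404.32 mol/h
Reaction term: ξ·ΔH°_rxn = 404.32 × -33.4 = -13504 kJ/h
Sensible, feed 199→25 °C: -4511.4 kJ/h
Outlet flows (mol/h): A 69.678, B 404.32
Sensible, products 25→94.7 °C: 2156.6 kJ/h
Q = ΔH = -15859 kJ/h = -4.4053 kW
Heat removed = 4.4053 kW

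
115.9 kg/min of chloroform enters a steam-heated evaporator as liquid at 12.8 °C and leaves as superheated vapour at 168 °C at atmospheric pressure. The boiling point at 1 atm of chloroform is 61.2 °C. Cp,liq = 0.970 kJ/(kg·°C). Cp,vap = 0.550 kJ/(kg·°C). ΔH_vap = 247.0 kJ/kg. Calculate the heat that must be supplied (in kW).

liquid 12.8→61.2 °C: 46.948 kJ/kg
vaporisation at 61.2 °C: 247 kJ/kg
vapour 61.2→168 °C: 58.74 kJ/kg
Δh = 46.948 + 247 + 58.74 = 352.69 kJ/kg
Q = ṁ·Δh = 115.9 kg/min × 352.69 kJ/kg = 40877 kJ/min
|Q| = 681.28 kW

Q = 681 kW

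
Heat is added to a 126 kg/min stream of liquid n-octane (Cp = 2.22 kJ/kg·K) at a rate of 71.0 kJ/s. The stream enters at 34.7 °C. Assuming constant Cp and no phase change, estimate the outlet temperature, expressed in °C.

T_out = 49.9 °C

Q = 71.0 kJ/s = 4260 kJ/min
ΔT = Q/(ṁ·Cp) = 4260/(126×2.22) = 15.23 K
T_out = 34.7 + 15.23 = 49.93 °C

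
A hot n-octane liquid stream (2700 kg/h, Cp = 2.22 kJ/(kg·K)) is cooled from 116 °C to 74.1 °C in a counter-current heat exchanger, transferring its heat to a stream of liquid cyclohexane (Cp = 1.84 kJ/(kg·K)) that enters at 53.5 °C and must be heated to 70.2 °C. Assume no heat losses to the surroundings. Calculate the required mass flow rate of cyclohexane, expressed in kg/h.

Heat released by hot stream: Q = 2700 × 2.22 × (116 − 74.1) = 251150 kJ/h
Energy balance on cold side (adiabatic exchanger): Q = ṁ_c·Cp_c·(T_c,out − T_c,in)
ṁ_c = 251150 / [1.84 × (70.2 − 53.5)] = 8173.3 kg/h

ṁ_c = 8170 kg/h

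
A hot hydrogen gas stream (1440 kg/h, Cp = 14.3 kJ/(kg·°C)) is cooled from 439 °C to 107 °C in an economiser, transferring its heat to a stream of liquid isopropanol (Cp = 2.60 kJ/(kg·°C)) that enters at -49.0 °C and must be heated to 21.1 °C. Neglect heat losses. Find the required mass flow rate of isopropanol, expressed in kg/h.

Heat released by hot stream: Q = 1440 × 14.3 × (439 − 107) = 6.8365e+06 kJ/h
Energy balance on cold side (adiabatic exchanger): Q = ṁ_c·Cp_c·(T_c,out − T_c,in)
ṁ_c = 6.8365e+06 / [2.60 × (21.1 − -49.0)] = 37510 kg/h

ṁ_c = 37500 kg/h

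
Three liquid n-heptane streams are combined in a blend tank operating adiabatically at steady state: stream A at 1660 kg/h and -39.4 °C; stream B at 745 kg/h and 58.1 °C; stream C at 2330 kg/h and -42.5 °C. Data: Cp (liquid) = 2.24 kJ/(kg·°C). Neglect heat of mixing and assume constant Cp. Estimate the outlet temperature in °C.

No heat crosses the boundary, so H_out = H_in.
T_out = Σ ṁᵢCp,ᵢTᵢ / Σ ṁᵢCp,ᵢ
      = -271360 / 10606 = -25.585 °C

T_out = -25.6 °C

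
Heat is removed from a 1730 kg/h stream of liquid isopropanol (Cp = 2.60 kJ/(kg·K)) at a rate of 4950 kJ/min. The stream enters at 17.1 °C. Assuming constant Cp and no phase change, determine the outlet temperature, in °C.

T_out = -48.9 °C

Q = 4950 kJ/min = 297000 kJ/h
ΔT = Q/(ṁ·Cp) = 297000/(1730×2.60) = 66.029 K
T_out = 17.1 − 66.029 = -48.929 °C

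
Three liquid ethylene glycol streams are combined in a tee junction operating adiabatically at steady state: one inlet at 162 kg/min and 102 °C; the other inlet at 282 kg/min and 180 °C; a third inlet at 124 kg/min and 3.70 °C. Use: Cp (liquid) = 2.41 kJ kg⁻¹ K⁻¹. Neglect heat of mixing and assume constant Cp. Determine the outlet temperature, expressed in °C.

T_out = 119 °C

Energy balance with Q = 0: Σ ṁᵢCp,ᵢ(T_out − Tᵢ) = 0
Σ ṁᵢCp,ᵢTᵢ = 162×2.41×102 + 282×2.41×180 + 124×2.41×3.70 = 163260
Σ ṁᵢCp,ᵢ = 162×2.41 + 282×2.41 + 124×2.41 = 1368.9
T_out = 163260 / 1368.9 = 119.27 °C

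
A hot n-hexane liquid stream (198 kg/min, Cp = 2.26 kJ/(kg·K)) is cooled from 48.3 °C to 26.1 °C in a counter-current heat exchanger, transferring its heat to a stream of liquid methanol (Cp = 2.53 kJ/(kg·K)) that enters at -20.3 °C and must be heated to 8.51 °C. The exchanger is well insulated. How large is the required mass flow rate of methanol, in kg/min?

Heat released by hot stream: Q = 198 × 2.26 × (48.3 − 26.1) = 9934.1 kJ/min
Energy balance on cold side (adiabatic exchanger): Q = ṁ_c·Cp_c·(T_c,out − T_c,in)
ṁ_c = 9934.1 / [2.53 × (8.51 − -20.3)] = 136.29 kg/min

ṁ_c = 136 kg/min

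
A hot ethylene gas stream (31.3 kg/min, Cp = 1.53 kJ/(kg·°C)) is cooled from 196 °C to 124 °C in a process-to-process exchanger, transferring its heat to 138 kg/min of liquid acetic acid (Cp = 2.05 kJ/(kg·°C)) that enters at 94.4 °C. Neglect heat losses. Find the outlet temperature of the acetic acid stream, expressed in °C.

T_c,out = 107 °C

Heat released by hot stream: Q = 31.3 × 1.53 × (196 − 124) = 3448 kJ/min
Energy balance on cold side (adiabatic exchanger): Q = ṁ_c·Cp_c·(T_c,out − T_c,in)
T_c,out = 94.4 + 3448/(138 × 2.05) = 106.59 °C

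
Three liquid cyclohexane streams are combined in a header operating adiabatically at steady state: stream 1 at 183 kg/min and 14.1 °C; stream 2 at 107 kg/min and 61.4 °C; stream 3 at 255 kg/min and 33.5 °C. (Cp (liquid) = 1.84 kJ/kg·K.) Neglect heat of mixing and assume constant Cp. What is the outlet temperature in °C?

T_out = 32.5 °C

Energy balance with Q = 0: Σ ṁᵢCp,ᵢ(T_out − Tᵢ) = 0
T_out = Σ ṁᵢCp,ᵢTᵢ / Σ ṁᵢCp,ᵢ
      = 32554 / 1002.8 = 32.463 °C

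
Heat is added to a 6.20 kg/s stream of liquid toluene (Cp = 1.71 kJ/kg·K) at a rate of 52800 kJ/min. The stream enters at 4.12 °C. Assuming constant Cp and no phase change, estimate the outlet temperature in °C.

Q = 52800 kJ/min = 880 kJ/s
ΔT = Q/(ṁ·Cp) = 880/(6.20×1.71) = 83.003 K
T_out = 4.12 + 83.003 = 87.123 °C

T_out = 87.1 °C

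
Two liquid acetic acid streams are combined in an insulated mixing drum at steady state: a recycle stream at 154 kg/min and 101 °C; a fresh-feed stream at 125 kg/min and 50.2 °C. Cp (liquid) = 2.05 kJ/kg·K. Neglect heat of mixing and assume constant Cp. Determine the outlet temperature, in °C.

T_out = 78.2 °C

Adiabatic, steady state ⇒ Σ ṁᵢCp,ᵢ(T_out − Tᵢ) = 0
Σ ṁᵢCp,ᵢTᵢ = 154×2.05×101 + 125×2.05×50.2 = 44749
Σ ṁᵢCp,ᵢ = 154×2.05 + 125×2.05 = 571.95
T_out = 44749 / 571.95 = 78.24 °C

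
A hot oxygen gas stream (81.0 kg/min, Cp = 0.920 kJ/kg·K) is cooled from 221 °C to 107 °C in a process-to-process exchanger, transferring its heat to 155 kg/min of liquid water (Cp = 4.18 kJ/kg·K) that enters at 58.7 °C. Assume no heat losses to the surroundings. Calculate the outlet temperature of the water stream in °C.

T_c,out = 71.8 °C

Heat released by hot stream: Q = 81.0 × 0.920 × (221 − 107) = 8495.3 kJ/min
Energy balance on cold side (adiabatic exchanger): Q = ṁ_c·Cp_c·(T_c,out − T_c,in)
T_c,out = 58.7 + 8495.3/(155 × 4.18) = 71.812 °C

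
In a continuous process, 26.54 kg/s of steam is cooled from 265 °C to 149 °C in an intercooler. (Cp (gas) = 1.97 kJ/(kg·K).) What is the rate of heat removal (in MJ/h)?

Q_c = 21800 MJ/h

Q = ṁ·Cp·ΔT = 26.54 × 1.97 × (149 − 265) = -6064.9 kJ/s
Cooling duty = 21834 MJ/h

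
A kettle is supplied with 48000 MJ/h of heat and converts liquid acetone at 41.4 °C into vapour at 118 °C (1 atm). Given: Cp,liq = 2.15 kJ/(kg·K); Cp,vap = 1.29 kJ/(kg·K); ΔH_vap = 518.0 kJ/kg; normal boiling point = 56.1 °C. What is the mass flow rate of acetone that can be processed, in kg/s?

Δh = 2.15×(56.1−41.4) + 518.0 + 1.29×(118−56.1) = 629.46 kJ/kg
Q = 48000 MJ/h = 13333 kJ/s = 13333 kJ/s
ṁ = Q/Δh = 13333 / 629.46 = 21.182 kg/s

ṁ = 21.2 kg/s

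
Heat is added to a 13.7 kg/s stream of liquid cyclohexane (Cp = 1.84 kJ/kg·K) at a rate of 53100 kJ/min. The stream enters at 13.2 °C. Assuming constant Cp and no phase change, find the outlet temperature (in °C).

Q = 53100 kJ/min = 885 kJ/s
ΔT = Q/(ṁ·Cp) = 885/(13.7×1.84) = 35.108 K
T_out = 13.2 + 35.108 = 48.308 °C

T_out = 48.3 °C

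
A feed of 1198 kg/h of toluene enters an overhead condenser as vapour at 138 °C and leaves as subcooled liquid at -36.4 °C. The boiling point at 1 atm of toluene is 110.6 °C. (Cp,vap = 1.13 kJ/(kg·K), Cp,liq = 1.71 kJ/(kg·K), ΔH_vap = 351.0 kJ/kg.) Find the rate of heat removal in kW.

Q_c = 211 kW

vapour 138→110.6 °C: -30.962 kJ/kg
condensation at 110.6 °C: -351 kJ/kg
liquid 110.6→-36.4 °C: -251.37 kJ/kg
Δh = -30.962 + -351 + -251.37 = -633.33 kJ/kg
Q = ṁ·Δh = 1198 kg/h × -633.33 kJ/kg = -758730 kJ/h
|Q| = 210.76 kW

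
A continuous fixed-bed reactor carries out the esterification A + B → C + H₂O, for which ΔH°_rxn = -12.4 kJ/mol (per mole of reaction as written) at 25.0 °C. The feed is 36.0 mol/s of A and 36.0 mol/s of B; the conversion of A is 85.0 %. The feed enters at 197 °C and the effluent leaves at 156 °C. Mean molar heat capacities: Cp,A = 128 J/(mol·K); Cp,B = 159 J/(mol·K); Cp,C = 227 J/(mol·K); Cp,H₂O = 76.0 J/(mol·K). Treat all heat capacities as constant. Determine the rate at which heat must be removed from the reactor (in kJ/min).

Extent of reaction ξ = 0.850 × 36.0 = 30.6 mol/s
Reaction term: ξ·ΔH°_rxn = 30.6 × -12.4 = -379.44 kJ/s
Sensible, feed 197→25 °C: -1777.1 kJ/s
Outlet flows (mol/s): A 5.4, B 5.4, C 30.6, H₂O 30.6
Sensible, products 25→156 °C: 1417.6 kJ/s
Q = ΔH = -738.91 kJ/s = -738.91 kW
Heat removed = 44335 kJ/min

Q_out = 44300 kJ/min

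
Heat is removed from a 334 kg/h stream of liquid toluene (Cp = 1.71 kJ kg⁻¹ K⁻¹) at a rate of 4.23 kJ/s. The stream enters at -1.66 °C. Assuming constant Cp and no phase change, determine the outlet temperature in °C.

T_out = -28.3 °C

Q = 4.23 kJ/s = 15228 kJ/h
ΔT = Q/(ṁ·Cp) = 15228/(334×1.71) = 26.662 K
T_out = -1.66 − 26.662 = -28.322 °C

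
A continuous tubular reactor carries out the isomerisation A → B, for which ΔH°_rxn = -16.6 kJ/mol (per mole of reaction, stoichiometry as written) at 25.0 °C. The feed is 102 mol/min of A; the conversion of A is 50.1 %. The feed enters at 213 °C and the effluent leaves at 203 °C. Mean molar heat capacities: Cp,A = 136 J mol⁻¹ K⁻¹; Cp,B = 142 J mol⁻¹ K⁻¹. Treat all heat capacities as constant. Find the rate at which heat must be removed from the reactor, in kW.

Extent of reaction ξ = 0.501 × 102 = 51.102 mol/min
Reaction term: ξ·ΔH°_rxn = 51.102 × -16.6 = -848.29 kJ/min
Sensible, feed 213→25 °C: -2607.9 kJ/min
Outlet flows (mol/min): A 50.898, B 51.102
Sensible, products 25→203 °C: 2523.8 kJ/min
Q = ΔH = -932.44 kJ/min = -15.541 kW
Heat removed = 15.541 kW

Q_out = 15.5 kW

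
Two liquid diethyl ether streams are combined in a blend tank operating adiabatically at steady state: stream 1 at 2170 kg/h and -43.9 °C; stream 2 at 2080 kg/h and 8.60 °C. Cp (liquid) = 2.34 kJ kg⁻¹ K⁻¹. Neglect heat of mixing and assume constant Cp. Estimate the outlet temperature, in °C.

T_out = -18.2 °C

Adiabatic, steady state ⇒ Σ ṁᵢCp,ᵢ(T_out − Tᵢ) = 0
Σ ṁᵢCp,ᵢTᵢ = 2170×2.34×-43.9 + 2080×2.34×8.60 = -181060
Σ ṁᵢCp,ᵢ = 2170×2.34 + 2080×2.34 = 9945
T_out = -181060 / 9945 = -18.206 °C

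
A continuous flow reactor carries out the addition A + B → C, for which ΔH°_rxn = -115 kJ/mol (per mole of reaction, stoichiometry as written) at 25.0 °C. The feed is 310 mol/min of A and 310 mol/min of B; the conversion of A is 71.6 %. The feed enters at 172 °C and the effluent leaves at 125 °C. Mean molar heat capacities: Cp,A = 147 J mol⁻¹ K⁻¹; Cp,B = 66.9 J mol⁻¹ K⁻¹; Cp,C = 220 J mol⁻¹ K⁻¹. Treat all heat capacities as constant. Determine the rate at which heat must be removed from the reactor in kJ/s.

Extent of reaction ξ = 0.716 × 310 = 221.96 mol/min
Reaction term: ξ·ΔH°_rxn = 221.96 × -115 = -25525 kJ/min
Sensible, feed 172→25 °C: -9747.4 kJ/min
Outlet flows (mol/min): A 88.04, B 88.04, C 221.96
Sensible, products 25→125 °C: 6766.3 kJ/min
Q = ΔH = -28507 kJ/min = -475.11 kW
Heat removed = 475.11 kJ/s

Q_out = 475 kJ/s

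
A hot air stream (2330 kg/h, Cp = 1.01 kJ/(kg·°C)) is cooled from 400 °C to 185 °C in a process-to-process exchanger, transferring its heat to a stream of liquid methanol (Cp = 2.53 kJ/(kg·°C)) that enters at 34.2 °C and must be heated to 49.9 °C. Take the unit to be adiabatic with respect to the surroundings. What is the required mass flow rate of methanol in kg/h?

Heat released by hot stream: Q = 2330 × 1.01 × (400 − 185) = 505960 kJ/h
Energy balance on cold side (adiabatic exchanger): Q = ṁ_c·Cp_c·(T_c,out − T_c,in)
ṁ_c = 505960 / [2.53 × (49.9 − 34.2)] = 12738 kg/h

ṁ_c = 12700 kg/h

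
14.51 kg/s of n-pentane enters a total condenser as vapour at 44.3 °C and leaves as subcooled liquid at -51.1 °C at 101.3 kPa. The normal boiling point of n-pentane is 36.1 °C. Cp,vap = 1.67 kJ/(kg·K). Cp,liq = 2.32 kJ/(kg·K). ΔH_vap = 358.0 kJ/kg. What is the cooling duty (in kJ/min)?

Q_c = 500000 kJ/min

vapour 44.3→36.1 °C: -13.694 kJ/kg
condensation at 36.1 °C: -358 kJ/kg
liquid 36.1→-51.1 °C: -202.3 kJ/kg
Δh = -13.694 + -358 + -202.3 = -574 kJ/kg
Q = ṁ·Δh = 14.51 kg/s × -574 kJ/kg = -8328.7 kJ/s
|Q| = 8328.7 kW = 499720 kJ/min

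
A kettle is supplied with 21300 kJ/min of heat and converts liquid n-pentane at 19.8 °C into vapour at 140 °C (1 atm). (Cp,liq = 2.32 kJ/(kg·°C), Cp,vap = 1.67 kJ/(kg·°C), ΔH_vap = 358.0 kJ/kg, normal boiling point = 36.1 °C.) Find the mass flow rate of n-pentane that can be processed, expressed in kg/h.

ṁ = 2240 kg/h

Δh = 2.32×(36.1−19.8) + 358.0 + 1.67×(140−36.1) = 569.33 kJ/kg
Q = 21300 kJ/min = 355 kJ/s = 1.278e+06 kJ/h
ṁ = Q/Δh = 1.278e+06 / 569.33 = 2244.7 kg/h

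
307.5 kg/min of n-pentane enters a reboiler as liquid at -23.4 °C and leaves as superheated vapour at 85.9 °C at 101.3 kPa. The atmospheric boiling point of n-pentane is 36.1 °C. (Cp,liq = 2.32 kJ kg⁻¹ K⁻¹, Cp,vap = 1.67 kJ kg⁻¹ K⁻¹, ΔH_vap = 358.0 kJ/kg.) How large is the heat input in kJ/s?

Q = 2970 kJ/s

liquid -23.4→36.1 °C: 138.04 kJ/kg
vaporisation at 36.1 °C: 358 kJ/kg
vapour 36.1→85.9 °C: 83.166 kJ/kg
Δh = 138.04 + 358 + 83.166 = 579.21 kJ/kg
Q = ṁ·Δh = 307.5 kg/min × 579.21 kJ/kg = 178110 kJ/min
|Q| = 2968.4 kW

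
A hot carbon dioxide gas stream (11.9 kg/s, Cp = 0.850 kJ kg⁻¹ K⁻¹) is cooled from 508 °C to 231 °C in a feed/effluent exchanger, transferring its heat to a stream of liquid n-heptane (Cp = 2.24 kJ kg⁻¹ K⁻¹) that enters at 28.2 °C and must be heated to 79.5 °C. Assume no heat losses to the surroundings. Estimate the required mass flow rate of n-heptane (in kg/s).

Heat released by hot stream: Q = 11.9 × 0.850 × (508 − 231) = 2801.9 kJ/s
Energy balance on cold side (adiabatic exchanger): Q = ṁ_c·Cp_c·(T_c,out − T_c,in)
ṁ_c = 2801.9 / [2.24 × (79.5 − 28.2)] = 24.383 kg/s

ṁ_c = 24.4 kg/s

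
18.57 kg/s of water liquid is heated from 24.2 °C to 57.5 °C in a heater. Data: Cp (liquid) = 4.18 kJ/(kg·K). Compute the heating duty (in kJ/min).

Q = 155000 kJ/min

Q = ṁ·Cp·ΔT = 18.57 × 4.18 × (57.5 − 24.2) = 2584.8 kJ/s
Heating duty = 155090 kJ/min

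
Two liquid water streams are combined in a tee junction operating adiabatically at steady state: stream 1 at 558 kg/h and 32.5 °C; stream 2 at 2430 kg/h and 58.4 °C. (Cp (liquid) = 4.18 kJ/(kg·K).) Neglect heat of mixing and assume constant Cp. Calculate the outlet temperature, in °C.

T_out = 53.6 °C

No heat crosses the boundary, so H_out = H_in.
T_out = Σ ṁᵢCp,ᵢTᵢ / Σ ṁᵢCp,ᵢ
      = 669000 / 12490 = 53.563 °C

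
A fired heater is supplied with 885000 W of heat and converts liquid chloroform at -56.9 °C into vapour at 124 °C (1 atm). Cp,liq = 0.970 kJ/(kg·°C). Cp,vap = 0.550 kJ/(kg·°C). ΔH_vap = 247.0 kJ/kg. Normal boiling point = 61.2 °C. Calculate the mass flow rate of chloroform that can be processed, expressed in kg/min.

Δh = 0.970×(61.2−-56.9) + 247.0 + 0.550×(124−61.2) = 396.1 kJ/kg
Q = 885000 W = 885 kJ/s = 53100 kJ/min
ṁ = Q/Δh = 53100 / 396.1 = 134.06 kg/min

ṁ = 134 kg/min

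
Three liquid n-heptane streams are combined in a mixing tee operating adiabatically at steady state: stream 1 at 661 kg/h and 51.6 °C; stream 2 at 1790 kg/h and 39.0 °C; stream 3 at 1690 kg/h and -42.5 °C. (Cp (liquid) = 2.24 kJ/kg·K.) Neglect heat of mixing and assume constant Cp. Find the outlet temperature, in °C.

T_out = 7.75 °C

Adiabatic, steady state ⇒ Σ ṁᵢCp,ᵢ(T_out − Tᵢ) = 0
Σ ṁᵢCp,ᵢTᵢ = 661×2.24×51.6 + 1790×2.24×39.0 + 1690×2.24×-42.5 = 71887
Σ ṁᵢCp,ᵢ = 661×2.24 + 1790×2.24 + 1690×2.24 = 9275.8
T_out = 71887 / 9275.8 = 7.75 °C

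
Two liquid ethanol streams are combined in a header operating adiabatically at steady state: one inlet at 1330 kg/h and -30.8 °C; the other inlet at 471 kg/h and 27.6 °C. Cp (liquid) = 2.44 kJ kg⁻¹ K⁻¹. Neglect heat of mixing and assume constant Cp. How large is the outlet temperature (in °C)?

Adiabatic, steady state ⇒ Σ ṁᵢCp,ᵢ(T_out − Tᵢ) = 0
Σ ṁᵢCp,ᵢTᵢ = 1330×2.44×-30.8 + 471×2.44×27.6 = -68233
Σ ṁᵢCp,ᵢ = 1330×2.44 + 471×2.44 = 4394.4
T_out = -68233 / 4394.4 = -15.527 °C

T_out = -15.5 °C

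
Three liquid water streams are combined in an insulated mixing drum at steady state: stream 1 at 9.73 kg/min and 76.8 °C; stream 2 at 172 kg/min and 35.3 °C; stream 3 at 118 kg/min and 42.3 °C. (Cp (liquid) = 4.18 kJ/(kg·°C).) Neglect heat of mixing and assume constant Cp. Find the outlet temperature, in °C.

T_out = 39.4 °C

Adiabatic, steady state ⇒ Σ ṁᵢCp,ᵢ(T_out − Tᵢ) = 0
T_out = Σ ṁᵢCp,ᵢTᵢ / Σ ṁᵢCp,ᵢ
      = 49367 / 1252.9 = 39.403 °C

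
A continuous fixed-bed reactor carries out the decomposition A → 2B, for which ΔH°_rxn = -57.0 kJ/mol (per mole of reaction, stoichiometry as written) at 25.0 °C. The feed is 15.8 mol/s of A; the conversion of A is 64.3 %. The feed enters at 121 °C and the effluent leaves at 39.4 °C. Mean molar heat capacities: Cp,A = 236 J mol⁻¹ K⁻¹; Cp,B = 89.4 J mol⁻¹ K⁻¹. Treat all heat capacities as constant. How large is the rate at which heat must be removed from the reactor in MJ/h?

Extent of reaction ξ = 0.643 × 15.8 = 10.159 mol/s
Reaction term: ξ·ΔH°_rxn = 10.159 × -57.0 = -579.09 kJ/s
Sensible, feed 121→25 °C: -357.96 kJ/s
Outlet flows (mol/s): A 5.6406, B 20.319
Sensible, products 25→39.4 °C: 45.327 kJ/s
Q = ΔH = -891.72 kJ/s = -891.72 kW
Heat removed = 3210.2 MJ/h

Q_out = 3210 MJ/h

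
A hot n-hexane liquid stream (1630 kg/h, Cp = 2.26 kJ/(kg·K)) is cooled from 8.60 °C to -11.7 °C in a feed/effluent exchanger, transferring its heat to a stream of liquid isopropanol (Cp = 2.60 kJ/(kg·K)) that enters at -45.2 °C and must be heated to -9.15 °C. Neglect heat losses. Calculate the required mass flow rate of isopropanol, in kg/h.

Heat released by hot stream: Q = 1630 × 2.26 × (8.60 − -11.7) = 74781 kJ/h
Energy balance on cold side (adiabatic exchanger): Q = ṁ_c·Cp_c·(T_c,out − T_c,in)
ṁ_c = 74781 / [2.60 × (-9.15 − -45.2)] = 797.84 kg/h

ṁ_c = 798 kg/h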